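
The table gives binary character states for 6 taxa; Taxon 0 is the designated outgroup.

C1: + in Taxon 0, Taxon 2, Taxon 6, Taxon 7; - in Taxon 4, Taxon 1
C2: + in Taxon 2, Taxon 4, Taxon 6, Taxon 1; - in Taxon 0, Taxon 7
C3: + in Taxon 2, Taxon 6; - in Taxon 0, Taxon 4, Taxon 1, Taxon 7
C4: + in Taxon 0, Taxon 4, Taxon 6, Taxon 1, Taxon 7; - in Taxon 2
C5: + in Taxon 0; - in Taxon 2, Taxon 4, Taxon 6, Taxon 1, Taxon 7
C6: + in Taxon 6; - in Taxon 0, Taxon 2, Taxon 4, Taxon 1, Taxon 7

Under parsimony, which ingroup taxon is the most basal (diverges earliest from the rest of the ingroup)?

Taxon 7

Character polarity is set by the outgroup: the derived state is whichever differs from the outgroup's state, so for C1, C4, C5 the derived state is '-', and for the remaining characters it is '+'.
Only Taxon 1 and Taxon 4 show the derived state '-' for C1, supporting them as a clade.
C2 (derived state '+') is shared by Taxon 1, Taxon 2, Taxon 4, and Taxon 6 — a synapomorphy uniting that clade.
Only Taxon 2 and Taxon 6 show the derived state '+' for C3, supporting them as a clade.
C4 (derived state '-') is unique to Taxon 2 (autapomorphy; uninformative for grouping).
All ingroup taxa share the derived state '-' for C5; it defines the ingroup but does not resolve relationships within it.
C6 (derived state '+') is unique to Taxon 6 (autapomorphy; uninformative for grouping).
Most parsimonious ingroup topology: (((Taxon 2,Taxon 6),(Taxon 4,Taxon 1)),Taxon 7).
Taxon 7 is sister to the clade containing all other ingroup taxa, so it is the earliest-diverging (most basal) ingroup lineage.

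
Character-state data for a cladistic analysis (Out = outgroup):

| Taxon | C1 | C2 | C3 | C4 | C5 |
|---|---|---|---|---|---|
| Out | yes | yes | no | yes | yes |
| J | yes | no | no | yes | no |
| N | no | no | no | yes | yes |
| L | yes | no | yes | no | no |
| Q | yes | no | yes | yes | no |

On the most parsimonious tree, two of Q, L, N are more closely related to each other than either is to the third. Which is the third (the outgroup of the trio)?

N

Character polarity is set by the outgroup: the derived state is whichever differs from the outgroup's state, so for C1, C2, C4, C5 the derived state is 'no', and for the remaining characters it is 'yes'.
C1 (derived state 'no') is unique to N (autapomorphy; uninformative for grouping).
All ingroup taxa share the derived state 'no' for C2; it defines the ingroup but does not resolve relationships within it.
Only L and Q show the derived state 'yes' for C3, supporting them as a clade.
C4 (derived state 'no') is unique to L (autapomorphy; uninformative for grouping).
C5: derived state 'no' in J, L, and Q only — synapomorphy for {J, L, Q}.
Most parsimonious ingroup topology: ((J,(L,Q)),N).
L and Q share a more recent common ancestor with each other than either does with N, so N is the least closely related of the three.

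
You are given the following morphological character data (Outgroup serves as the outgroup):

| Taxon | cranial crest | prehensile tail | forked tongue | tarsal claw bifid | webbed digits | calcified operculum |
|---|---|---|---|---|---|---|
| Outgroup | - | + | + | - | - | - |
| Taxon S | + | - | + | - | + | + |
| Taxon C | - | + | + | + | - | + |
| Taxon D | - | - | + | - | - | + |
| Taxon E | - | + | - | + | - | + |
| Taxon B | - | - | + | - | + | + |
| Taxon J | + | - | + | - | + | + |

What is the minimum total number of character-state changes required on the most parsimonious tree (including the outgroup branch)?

6

Character polarity is set by the outgroup: the derived state is whichever differs from the outgroup's state, so for prehensile tail, forked tongue the derived state is '-', and for the remaining characters it is '+'.
cranial crest (derived state '+') is shared by Taxon J and Taxon S — a synapomorphy uniting that clade.
prehensile tail (derived state '-') is shared by Taxon B, Taxon D, Taxon J, and Taxon S — a synapomorphy uniting that clade.
forked tongue (derived state '-') is unique to Taxon E (autapomorphy; uninformative for grouping).
Only Taxon C and Taxon E show the derived state '+' for tarsal claw bifid, supporting them as a clade.
Only Taxon B, Taxon J, and Taxon S show the derived state '+' for webbed digits, supporting them as a clade.
All ingroup taxa share the derived state '+' for calcified operculum; it defines the ingroup but does not resolve relationships within it.
Most parsimonious ingroup topology: ((((Taxon S,Taxon J),Taxon B),Taxon D),(Taxon C,Taxon E)).
Changes per character on this tree: cranial crest: 1; prehensile tail: 1; forked tongue: 1; tarsal claw bifid: 1; webbed digits: 1; calcified operculum: 1.
Total = 6.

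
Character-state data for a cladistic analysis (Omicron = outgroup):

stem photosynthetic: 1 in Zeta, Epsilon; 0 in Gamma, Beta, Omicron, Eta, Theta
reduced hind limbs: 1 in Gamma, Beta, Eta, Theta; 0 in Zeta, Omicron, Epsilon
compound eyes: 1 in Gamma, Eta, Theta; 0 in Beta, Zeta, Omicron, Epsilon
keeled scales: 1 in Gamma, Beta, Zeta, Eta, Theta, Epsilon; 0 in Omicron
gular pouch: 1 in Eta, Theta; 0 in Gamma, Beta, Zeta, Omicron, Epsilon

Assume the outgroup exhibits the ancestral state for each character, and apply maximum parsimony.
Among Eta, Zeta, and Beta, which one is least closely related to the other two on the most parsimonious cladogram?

The outgroup has state '0' for every character, so '1' is the derived state throughout.
stem photosynthetic: derived state '1' in Epsilon and Zeta only — synapomorphy for {Epsilon, Zeta}.
reduced hind limbs: derived state '1' in Beta, Eta, Gamma, and Theta only — synapomorphy for {Beta, Eta, Gamma, Theta}.
Only Eta, Gamma, and Theta show the derived state '1' for compound eyes, supporting them as a clade.
All ingroup taxa share the derived state '1' for keeled scales; it defines the ingroup but does not resolve relationships within it.
gular pouch (derived state '1') is shared by Eta and Theta — a synapomorphy uniting that clade.
Most parsimonious ingroup topology: ((Epsilon,Zeta),(Beta,((Eta,Theta),Gamma))).
Eta and Beta share a more recent common ancestor with each other than either does with Zeta, so Zeta is the least closely related of the three.

Zeta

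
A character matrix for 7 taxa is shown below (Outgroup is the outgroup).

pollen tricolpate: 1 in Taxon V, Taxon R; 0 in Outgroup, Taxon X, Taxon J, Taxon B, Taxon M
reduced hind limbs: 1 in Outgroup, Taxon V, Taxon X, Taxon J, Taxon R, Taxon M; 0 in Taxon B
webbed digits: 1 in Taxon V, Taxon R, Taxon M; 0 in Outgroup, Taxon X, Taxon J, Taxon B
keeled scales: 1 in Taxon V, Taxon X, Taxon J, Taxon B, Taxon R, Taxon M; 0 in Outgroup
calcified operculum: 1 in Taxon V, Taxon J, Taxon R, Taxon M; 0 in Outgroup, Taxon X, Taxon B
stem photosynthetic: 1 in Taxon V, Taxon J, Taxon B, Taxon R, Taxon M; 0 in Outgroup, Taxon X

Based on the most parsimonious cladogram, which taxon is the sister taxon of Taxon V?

Character polarity is set by the outgroup: the derived state is whichever differs from the outgroup's state, so for reduced hind limbs the derived state is '0', and for the remaining characters it is '1'.
pollen tricolpate (derived state '1') is shared by Taxon R and Taxon V — a synapomorphy uniting that clade.
reduced hind limbs (derived state '0') is unique to Taxon B (autapomorphy; uninformative for grouping).
webbed digits (derived state '1') is shared by Taxon M, Taxon R, and Taxon V — a synapomorphy uniting that clade.
keeled scales (derived state '1') is shared by all ingroup taxa — unites the whole ingroup.
calcified operculum: derived state '1' in Taxon J, Taxon M, Taxon R, and Taxon V only — synapomorphy for {Taxon J, Taxon M, Taxon R, Taxon V}.
stem photosynthetic (derived state '1') is shared by Taxon B, Taxon J, Taxon M, Taxon R, and Taxon V — a synapomorphy uniting that clade.
Most parsimonious ingroup topology: (((((Taxon V,Taxon R),Taxon M),Taxon J),Taxon B),Taxon X).
Taxon V and Taxon R form a cherry on this tree, so they are sister taxa.

Taxon R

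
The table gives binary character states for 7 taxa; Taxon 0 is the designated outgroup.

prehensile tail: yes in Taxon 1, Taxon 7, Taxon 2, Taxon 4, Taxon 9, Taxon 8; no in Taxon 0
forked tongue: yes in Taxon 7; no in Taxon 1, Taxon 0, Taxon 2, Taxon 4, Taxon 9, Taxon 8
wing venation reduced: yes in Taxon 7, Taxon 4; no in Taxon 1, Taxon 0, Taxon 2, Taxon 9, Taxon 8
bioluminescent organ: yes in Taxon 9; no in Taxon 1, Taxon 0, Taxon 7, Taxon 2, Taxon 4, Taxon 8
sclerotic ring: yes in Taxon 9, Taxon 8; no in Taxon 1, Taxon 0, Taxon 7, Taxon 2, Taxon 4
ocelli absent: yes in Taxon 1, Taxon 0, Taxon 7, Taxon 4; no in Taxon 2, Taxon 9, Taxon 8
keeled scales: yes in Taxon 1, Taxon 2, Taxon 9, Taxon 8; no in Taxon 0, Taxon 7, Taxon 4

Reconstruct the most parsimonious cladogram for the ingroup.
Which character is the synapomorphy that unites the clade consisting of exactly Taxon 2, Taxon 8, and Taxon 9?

ocelli absent

Character polarity is set by the outgroup: the derived state is whichever differs from the outgroup's state, so for ocelli absent the derived state is 'no', and for the remaining characters it is 'yes'.
All ingroup taxa share the derived state 'yes' for prehensile tail; it defines the ingroup but does not resolve relationships within it.
forked tongue: derived state 'yes' in Taxon 7 only — an autapomorphy, so it tells us nothing about relationships among taxa.
wing venation reduced (derived state 'yes') is shared by Taxon 4 and Taxon 7 — a synapomorphy uniting that clade.
bioluminescent organ: derived state 'yes' in Taxon 9 only — an autapomorphy, so it tells us nothing about relationships among taxa.
sclerotic ring: derived state 'yes' in Taxon 8 and Taxon 9 only — synapomorphy for {Taxon 8, Taxon 9}.
ocelli absent: derived state 'no' in Taxon 2, Taxon 8, and Taxon 9 only — synapomorphy for {Taxon 2, Taxon 8, Taxon 9}.
Only Taxon 1, Taxon 2, Taxon 8, and Taxon 9 show the derived state 'yes' for keeled scales, supporting them as a clade.
Most parsimonious ingroup topology: (((Taxon 2,(Taxon 9,Taxon 8)),Taxon 1),(Taxon 7,Taxon 4)).
The clade {Taxon 2, Taxon 8, Taxon 9} is supported by ocelli absent: its derived state 'no' occurs in exactly those taxa and in no other taxon (including the outgroup).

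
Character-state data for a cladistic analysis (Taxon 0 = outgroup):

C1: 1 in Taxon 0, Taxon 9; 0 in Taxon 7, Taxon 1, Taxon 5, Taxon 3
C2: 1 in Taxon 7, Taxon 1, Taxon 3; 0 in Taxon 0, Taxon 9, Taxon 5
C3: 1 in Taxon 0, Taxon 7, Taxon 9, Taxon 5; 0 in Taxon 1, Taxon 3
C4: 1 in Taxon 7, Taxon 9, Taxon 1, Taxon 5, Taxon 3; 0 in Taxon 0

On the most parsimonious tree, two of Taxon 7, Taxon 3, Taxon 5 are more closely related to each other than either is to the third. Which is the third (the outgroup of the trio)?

Character polarity is set by the outgroup: the derived state is whichever differs from the outgroup's state, so for C1, C3 the derived state is '0', and for the remaining characters it is '1'.
C1 (derived state '0') is shared by Taxon 1, Taxon 3, Taxon 5, and Taxon 7 — a synapomorphy uniting that clade.
C2 (derived state '1') is shared by Taxon 1, Taxon 3, and Taxon 7 — a synapomorphy uniting that clade.
C3: derived state '0' in Taxon 1 and Taxon 3 only — synapomorphy for {Taxon 1, Taxon 3}.
All ingroup taxa share the derived state '1' for C4; it defines the ingroup but does not resolve relationships within it.
Most parsimonious ingroup topology: (((Taxon 7,(Taxon 1,Taxon 3)),Taxon 5),Taxon 9).
Taxon 3 and Taxon 7 share a more recent common ancestor with each other than either does with Taxon 5, so Taxon 5 is the least closely related of the three.

Taxon 5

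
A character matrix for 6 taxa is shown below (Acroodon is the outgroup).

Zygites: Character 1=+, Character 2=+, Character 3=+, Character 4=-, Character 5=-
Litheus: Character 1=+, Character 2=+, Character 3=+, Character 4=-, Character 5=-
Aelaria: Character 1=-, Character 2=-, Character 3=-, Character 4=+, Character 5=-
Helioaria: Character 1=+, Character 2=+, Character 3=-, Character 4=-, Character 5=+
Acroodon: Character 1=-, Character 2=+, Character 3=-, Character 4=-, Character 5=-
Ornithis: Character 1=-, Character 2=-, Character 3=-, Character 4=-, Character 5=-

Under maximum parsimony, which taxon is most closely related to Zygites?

Litheus

Character polarity is set by the outgroup: the derived state is whichever differs from the outgroup's state, so for Character 2 the derived state is '-', and for the remaining characters it is '+'.
Only Helioaria, Litheus, and Zygites show the derived state '+' for Character 1, supporting them as a clade.
Character 2 (derived state '-') is shared by Aelaria and Ornithis — a synapomorphy uniting that clade.
Character 3 (derived state '+') is shared by Litheus and Zygites — a synapomorphy uniting that clade.
Character 4 (derived state '+') is unique to Aelaria (autapomorphy; uninformative for grouping).
Character 5 (derived state '+') is unique to Helioaria (autapomorphy; uninformative for grouping).
Most parsimonious ingroup topology: ((Helioaria,(Zygites,Litheus)),(Aelaria,Ornithis)).
Zygites and Litheus form a cherry on this tree, so they are sister taxa.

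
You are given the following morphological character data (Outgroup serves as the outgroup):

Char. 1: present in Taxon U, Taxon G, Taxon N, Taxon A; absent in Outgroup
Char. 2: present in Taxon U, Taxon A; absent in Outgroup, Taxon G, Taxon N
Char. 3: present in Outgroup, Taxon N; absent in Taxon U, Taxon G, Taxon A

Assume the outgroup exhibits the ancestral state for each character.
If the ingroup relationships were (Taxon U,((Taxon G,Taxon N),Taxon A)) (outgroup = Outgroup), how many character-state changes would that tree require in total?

5

Map each character onto (Taxon U,((Taxon G,Taxon N),Taxon A)) (rooted by Outgroup) and count the minimum state changes it requires (Fitch parsimony):
Char. 1: 1; Char. 2: 2; Char. 3: 2.
Total tree length = 5.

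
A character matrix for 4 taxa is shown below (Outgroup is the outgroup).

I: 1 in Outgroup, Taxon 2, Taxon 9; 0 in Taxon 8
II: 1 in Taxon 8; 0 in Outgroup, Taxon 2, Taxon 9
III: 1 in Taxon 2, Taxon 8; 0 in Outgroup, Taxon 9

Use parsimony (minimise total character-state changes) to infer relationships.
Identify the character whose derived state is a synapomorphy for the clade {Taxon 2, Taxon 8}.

Character polarity is set by the outgroup: the derived state is whichever differs from the outgroup's state, so for I the derived state is '0', and for the remaining characters it is '1'.
I (derived state '0') is unique to Taxon 8 (autapomorphy; uninformative for grouping).
II (derived state '1') is unique to Taxon 8 (autapomorphy; uninformative for grouping).
III (derived state '1') is shared by Taxon 2 and Taxon 8 — a synapomorphy uniting that clade.
Most parsimonious ingroup topology: ((Taxon 2,Taxon 8),Taxon 9).
The clade {Taxon 2, Taxon 8} is supported by III: its derived state '1' occurs in exactly those taxa and in no other taxon (including the outgroup).

III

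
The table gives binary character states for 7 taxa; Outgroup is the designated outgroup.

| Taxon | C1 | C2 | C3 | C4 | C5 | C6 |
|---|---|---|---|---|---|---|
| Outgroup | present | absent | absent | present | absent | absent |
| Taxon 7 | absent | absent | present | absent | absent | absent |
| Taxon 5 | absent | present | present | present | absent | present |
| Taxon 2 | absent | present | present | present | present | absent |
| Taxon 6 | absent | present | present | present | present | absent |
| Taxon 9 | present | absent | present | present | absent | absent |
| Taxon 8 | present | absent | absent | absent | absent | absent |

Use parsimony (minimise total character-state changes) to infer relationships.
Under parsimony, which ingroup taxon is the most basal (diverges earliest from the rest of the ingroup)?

Taxon 8

Character polarity is set by the outgroup: the derived state is whichever differs from the outgroup's state, so for C1, C4 the derived state is 'absent', and for the remaining characters it is 'present'.
C1 (derived state 'absent') is shared by Taxon 2, Taxon 5, Taxon 6, and Taxon 7 — a synapomorphy uniting that clade.
C2 (derived state 'present') is shared by Taxon 2, Taxon 5, and Taxon 6 — a synapomorphy uniting that clade.
Only Taxon 2, Taxon 5, Taxon 6, Taxon 7, and Taxon 9 show the derived state 'present' for C3, supporting them as a clade.
C4 (state 'absent') occurs in Taxon 7 and Taxon 8 but conflicts with the nesting implied by the other characters — most parsimoniously interpreted as homoplasy.
C5: derived state 'present' in Taxon 2 and Taxon 6 only — synapomorphy for {Taxon 2, Taxon 6}.
C6: derived state 'present' in Taxon 5 only — an autapomorphy, so it tells us nothing about relationships among taxa.
Most parsimonious ingroup topology: (((Taxon 7,(Taxon 5,(Taxon 2,Taxon 6))),Taxon 9),Taxon 8).
Taxon 8 is sister to the clade containing all other ingroup taxa, so it is the earliest-diverging (most basal) ingroup lineage.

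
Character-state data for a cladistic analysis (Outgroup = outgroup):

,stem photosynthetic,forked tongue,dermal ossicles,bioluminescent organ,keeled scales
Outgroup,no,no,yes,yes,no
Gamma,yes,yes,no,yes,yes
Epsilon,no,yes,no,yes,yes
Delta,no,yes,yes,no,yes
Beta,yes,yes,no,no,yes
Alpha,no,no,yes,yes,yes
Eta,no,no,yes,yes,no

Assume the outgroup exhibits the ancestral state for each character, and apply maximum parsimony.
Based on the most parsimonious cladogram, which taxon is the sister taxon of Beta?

Gamma

Character polarity is set by the outgroup: the derived state is whichever differs from the outgroup's state, so for dermal ossicles, bioluminescent organ the derived state is 'no', and for the remaining characters it is 'yes'.
stem photosynthetic: derived state 'yes' in Beta and Gamma only — synapomorphy for {Beta, Gamma}.
forked tongue (derived state 'yes') is shared by Beta, Delta, Epsilon, and Gamma — a synapomorphy uniting that clade.
Only Beta, Epsilon, and Gamma show the derived state 'no' for dermal ossicles, supporting them as a clade.
bioluminescent organ groups Beta and Delta, which is incompatible with the clades supported by the remaining characters; treating it as convergent (homoplasy) costs fewer steps than any alternative tree.
keeled scales: derived state 'yes' in Alpha, Beta, Delta, Epsilon, and Gamma only — synapomorphy for {Alpha, Beta, Delta, Epsilon, Gamma}.
Most parsimonious ingroup topology: ((Alpha,(((Beta,Gamma),Epsilon),Delta)),Eta).
Beta and Gamma form a cherry on this tree, so they are sister taxa.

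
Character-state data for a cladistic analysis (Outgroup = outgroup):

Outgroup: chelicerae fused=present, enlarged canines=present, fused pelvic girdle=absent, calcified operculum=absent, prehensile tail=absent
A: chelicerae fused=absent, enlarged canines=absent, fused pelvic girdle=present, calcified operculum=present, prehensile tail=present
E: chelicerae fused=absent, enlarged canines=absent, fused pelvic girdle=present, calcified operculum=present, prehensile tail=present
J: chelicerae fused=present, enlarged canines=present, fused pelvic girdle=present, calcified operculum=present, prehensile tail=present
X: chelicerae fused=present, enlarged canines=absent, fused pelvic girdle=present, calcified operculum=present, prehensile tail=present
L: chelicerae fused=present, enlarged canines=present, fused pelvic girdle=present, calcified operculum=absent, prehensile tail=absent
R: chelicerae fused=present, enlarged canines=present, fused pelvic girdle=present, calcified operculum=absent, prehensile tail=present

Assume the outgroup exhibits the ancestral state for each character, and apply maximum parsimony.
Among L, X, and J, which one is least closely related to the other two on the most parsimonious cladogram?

L

Character polarity is set by the outgroup: the derived state is whichever differs from the outgroup's state, so for chelicerae fused, enlarged canines the derived state is 'absent', and for the remaining characters it is 'present'.
Only A and E show the derived state 'absent' for chelicerae fused, supporting them as a clade.
enlarged canines (derived state 'absent') is shared by A, E, and X — a synapomorphy uniting that clade.
All ingroup taxa share the derived state 'present' for fused pelvic girdle; it defines the ingroup but does not resolve relationships within it.
calcified operculum: derived state 'present' in A, E, J, and X only — synapomorphy for {A, E, J, X}.
prehensile tail: derived state 'present' in A, E, J, R, and X only — synapomorphy for {A, E, J, R, X}.
Most parsimonious ingroup topology: (((((A,E),X),J),R),L).
J and X share a more recent common ancestor with each other than either does with L, so L is the least closely related of the three.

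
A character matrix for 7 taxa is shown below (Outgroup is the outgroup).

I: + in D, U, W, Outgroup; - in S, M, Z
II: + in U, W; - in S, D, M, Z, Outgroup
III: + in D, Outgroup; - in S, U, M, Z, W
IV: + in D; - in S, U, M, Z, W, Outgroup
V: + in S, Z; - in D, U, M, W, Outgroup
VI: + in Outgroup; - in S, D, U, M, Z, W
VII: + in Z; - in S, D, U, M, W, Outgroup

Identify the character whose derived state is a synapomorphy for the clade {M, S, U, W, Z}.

III

Character polarity is set by the outgroup: the derived state is whichever differs from the outgroup's state, so for I, III, VI the derived state is '-', and for the remaining characters it is '+'.
I: derived state '-' in M, S, and Z only — synapomorphy for {M, S, Z}.
II (derived state '+') is shared by U and W — a synapomorphy uniting that clade.
III: derived state '-' in M, S, U, W, and Z only — synapomorphy for {M, S, U, W, Z}.
IV (derived state '+') is unique to D (autapomorphy; uninformative for grouping).
Only S and Z show the derived state '+' for V, supporting them as a clade.
VI (derived state '-') is shared by all ingroup taxa — unites the whole ingroup.
VII (derived state '+') is unique to Z (autapomorphy; uninformative for grouping).
Most parsimonious ingroup topology: (((W,U),((S,Z),M)),D).
The clade {M, S, U, W, Z} is supported by III: its derived state '-' occurs in exactly those taxa and in no other taxon (including the outgroup).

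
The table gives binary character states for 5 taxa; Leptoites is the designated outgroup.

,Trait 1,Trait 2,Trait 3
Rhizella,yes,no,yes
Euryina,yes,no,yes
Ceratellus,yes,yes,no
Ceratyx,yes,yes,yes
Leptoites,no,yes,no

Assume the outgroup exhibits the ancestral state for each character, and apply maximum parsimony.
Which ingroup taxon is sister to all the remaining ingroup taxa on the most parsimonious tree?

Character polarity is set by the outgroup: the derived state is whichever differs from the outgroup's state, so for Trait 2 the derived state is 'no', and for the remaining characters it is 'yes'.
All ingroup taxa share the derived state 'yes' for Trait 1; it defines the ingroup but does not resolve relationships within it.
Only Euryina and Rhizella show the derived state 'no' for Trait 2, supporting them as a clade.
Trait 3: derived state 'yes' in Ceratyx, Euryina, and Rhizella only — synapomorphy for {Ceratyx, Euryina, Rhizella}.
Most parsimonious ingroup topology: (((Euryina,Rhizella),Ceratyx),Ceratellus).
Ceratellus is sister to the clade containing all other ingroup taxa, so it is the earliest-diverging (most basal) ingroup lineage.

Ceratellus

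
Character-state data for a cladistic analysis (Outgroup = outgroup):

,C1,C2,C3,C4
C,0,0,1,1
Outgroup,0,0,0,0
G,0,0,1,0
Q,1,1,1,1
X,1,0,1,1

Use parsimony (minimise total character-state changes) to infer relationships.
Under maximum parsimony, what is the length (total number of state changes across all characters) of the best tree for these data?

4

The outgroup has state '0' for every character, so '1' is the derived state throughout.
C1 (derived state '1') is shared by Q and X — a synapomorphy uniting that clade.
C2: derived state '1' in Q only — an autapomorphy, so it tells us nothing about relationships among taxa.
All ingroup taxa share the derived state '1' for C3; it defines the ingroup but does not resolve relationships within it.
C4: derived state '1' in C, Q, and X only — synapomorphy for {C, Q, X}.
Most parsimonious ingroup topology: ((C,(X,Q)),G).
Changes per character on this tree: C1: 1; C2: 1; C3: 1; C4: 1.
Total = 4.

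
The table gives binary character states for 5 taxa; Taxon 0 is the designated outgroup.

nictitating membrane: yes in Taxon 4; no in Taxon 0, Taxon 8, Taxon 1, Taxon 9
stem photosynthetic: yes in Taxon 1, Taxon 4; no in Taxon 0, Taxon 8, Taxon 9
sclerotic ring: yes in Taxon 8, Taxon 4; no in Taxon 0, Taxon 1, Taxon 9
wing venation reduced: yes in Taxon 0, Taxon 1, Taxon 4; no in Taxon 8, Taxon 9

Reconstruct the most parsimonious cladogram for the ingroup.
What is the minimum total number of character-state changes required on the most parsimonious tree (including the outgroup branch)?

Character polarity is set by the outgroup: the derived state is whichever differs from the outgroup's state, so for wing venation reduced the derived state is 'no', and for the remaining characters it is 'yes'.
nictitating membrane (derived state 'yes') is unique to Taxon 4 (autapomorphy; uninformative for grouping).
stem photosynthetic: derived state 'yes' in Taxon 1 and Taxon 4 only — synapomorphy for {Taxon 1, Taxon 4}.
sclerotic ring (state 'yes') occurs in Taxon 4 and Taxon 8 but conflicts with the nesting implied by the other characters — most parsimoniously interpreted as homoplasy.
Only Taxon 8 and Taxon 9 show the derived state 'no' for wing venation reduced, supporting them as a clade.
Most parsimonious ingroup topology: ((Taxon 8,Taxon 9),(Taxon 1,Taxon 4)).
Changes per character on this tree: nictitating membrane: 1; stem photosynthetic: 1; sclerotic ring: 2; wing venation reduced: 1.
Total = 5.

5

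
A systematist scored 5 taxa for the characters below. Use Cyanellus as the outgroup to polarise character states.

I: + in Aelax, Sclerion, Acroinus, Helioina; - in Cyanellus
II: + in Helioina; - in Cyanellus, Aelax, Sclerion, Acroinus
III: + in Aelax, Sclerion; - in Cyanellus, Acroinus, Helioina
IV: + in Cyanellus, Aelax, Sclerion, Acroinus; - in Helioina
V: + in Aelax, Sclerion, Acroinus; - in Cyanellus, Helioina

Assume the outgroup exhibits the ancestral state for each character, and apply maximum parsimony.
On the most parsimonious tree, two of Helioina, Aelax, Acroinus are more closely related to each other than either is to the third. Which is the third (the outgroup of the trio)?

Character polarity is set by the outgroup: the derived state is whichever differs from the outgroup's state, so for IV the derived state is '-', and for the remaining characters it is '+'.
All ingroup taxa share the derived state '+' for I; it defines the ingroup but does not resolve relationships within it.
II (derived state '+') is unique to Helioina (autapomorphy; uninformative for grouping).
Only Aelax and Sclerion show the derived state '+' for III, supporting them as a clade.
IV (derived state '-') is unique to Helioina (autapomorphy; uninformative for grouping).
V (derived state '+') is shared by Acroinus, Aelax, and Sclerion — a synapomorphy uniting that clade.
Most parsimonious ingroup topology: (((Aelax,Sclerion),Acroinus),Helioina).
Acroinus and Aelax share a more recent common ancestor with each other than either does with Helioina, so Helioina is the least closely related of the three.

Helioina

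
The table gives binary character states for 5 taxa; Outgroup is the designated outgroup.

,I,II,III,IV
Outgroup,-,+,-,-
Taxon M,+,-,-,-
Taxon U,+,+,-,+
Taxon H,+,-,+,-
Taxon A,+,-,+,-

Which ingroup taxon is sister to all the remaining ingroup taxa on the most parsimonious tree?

Character polarity is set by the outgroup: the derived state is whichever differs from the outgroup's state, so for II the derived state is '-', and for the remaining characters it is '+'.
I (derived state '+') is shared by all ingroup taxa — unites the whole ingroup.
II (derived state '-') is shared by Taxon A, Taxon H, and Taxon M — a synapomorphy uniting that clade.
III: derived state '+' in Taxon A and Taxon H only — synapomorphy for {Taxon A, Taxon H}.
IV: derived state '+' in Taxon U only — an autapomorphy, so it tells us nothing about relationships among taxa.
Most parsimonious ingroup topology: ((Taxon M,(Taxon H,Taxon A)),Taxon U).
Taxon U is sister to the clade containing all other ingroup taxa, so it is the earliest-diverging (most basal) ingroup lineage.

Taxon U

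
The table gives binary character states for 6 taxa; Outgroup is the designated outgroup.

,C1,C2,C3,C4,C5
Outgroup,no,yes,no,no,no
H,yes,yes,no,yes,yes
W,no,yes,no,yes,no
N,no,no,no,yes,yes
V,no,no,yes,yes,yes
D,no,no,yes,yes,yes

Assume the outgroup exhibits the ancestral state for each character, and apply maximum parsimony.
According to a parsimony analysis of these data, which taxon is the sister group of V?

Character polarity is set by the outgroup: the derived state is whichever differs from the outgroup's state, so for C2 the derived state is 'no', and for the remaining characters it is 'yes'.
C1: derived state 'yes' in H only — an autapomorphy, so it tells us nothing about relationships among taxa.
C2: derived state 'no' in D, N, and V only — synapomorphy for {D, N, V}.
C3: derived state 'yes' in D and V only — synapomorphy for {D, V}.
All ingroup taxa share the derived state 'yes' for C4; it defines the ingroup but does not resolve relationships within it.
Only D, H, N, and V show the derived state 'yes' for C5, supporting them as a clade.
Most parsimonious ingroup topology: ((H,(N,(V,D))),W).
V and D form a cherry on this tree, so they are sister taxa.

D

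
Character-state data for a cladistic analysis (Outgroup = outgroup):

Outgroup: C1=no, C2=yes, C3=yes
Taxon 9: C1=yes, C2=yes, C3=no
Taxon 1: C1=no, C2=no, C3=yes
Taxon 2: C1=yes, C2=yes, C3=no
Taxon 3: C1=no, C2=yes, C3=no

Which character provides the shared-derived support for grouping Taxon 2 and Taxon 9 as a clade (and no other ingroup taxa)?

C1

Character polarity is set by the outgroup: the derived state is whichever differs from the outgroup's state, so for C2, C3 the derived state is 'no', and for the remaining characters it is 'yes'.
C1: derived state 'yes' in Taxon 2 and Taxon 9 only — synapomorphy for {Taxon 2, Taxon 9}.
C2: derived state 'no' in Taxon 1 only — an autapomorphy, so it tells us nothing about relationships among taxa.
C3: derived state 'no' in Taxon 2, Taxon 3, and Taxon 9 only — synapomorphy for {Taxon 2, Taxon 3, Taxon 9}.
Most parsimonious ingroup topology: (((Taxon 9,Taxon 2),Taxon 3),Taxon 1).
The clade {Taxon 2, Taxon 9} is supported by C1: its derived state 'yes' occurs in exactly those taxa and in no other taxon (including the outgroup).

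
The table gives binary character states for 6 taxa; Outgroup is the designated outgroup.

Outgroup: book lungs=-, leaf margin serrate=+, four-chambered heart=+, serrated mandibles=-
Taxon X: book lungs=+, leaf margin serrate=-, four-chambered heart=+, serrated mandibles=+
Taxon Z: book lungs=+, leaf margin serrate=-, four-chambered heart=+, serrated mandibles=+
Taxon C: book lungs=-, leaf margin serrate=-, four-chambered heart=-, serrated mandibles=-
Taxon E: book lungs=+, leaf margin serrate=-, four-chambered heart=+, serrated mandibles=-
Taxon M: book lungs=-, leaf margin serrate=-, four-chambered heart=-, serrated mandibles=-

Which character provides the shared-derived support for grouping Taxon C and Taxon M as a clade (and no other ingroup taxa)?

four-chambered heart

Character polarity is set by the outgroup: the derived state is whichever differs from the outgroup's state, so for leaf margin serrate, four-chambered heart the derived state is '-', and for the remaining characters it is '+'.
book lungs (derived state '+') is shared by Taxon E, Taxon X, and Taxon Z — a synapomorphy uniting that clade.
leaf margin serrate (derived state '-') is shared by all ingroup taxa — unites the whole ingroup.
four-chambered heart: derived state '-' in Taxon C and Taxon M only — synapomorphy for {Taxon C, Taxon M}.
serrated mandibles (derived state '+') is shared by Taxon X and Taxon Z — a synapomorphy uniting that clade.
Most parsimonious ingroup topology: (((Taxon X,Taxon Z),Taxon E),(Taxon C,Taxon M)).
The clade {Taxon C, Taxon M} is supported by four-chambered heart: its derived state '-' occurs in exactly those taxa and in no other taxon (including the outgroup).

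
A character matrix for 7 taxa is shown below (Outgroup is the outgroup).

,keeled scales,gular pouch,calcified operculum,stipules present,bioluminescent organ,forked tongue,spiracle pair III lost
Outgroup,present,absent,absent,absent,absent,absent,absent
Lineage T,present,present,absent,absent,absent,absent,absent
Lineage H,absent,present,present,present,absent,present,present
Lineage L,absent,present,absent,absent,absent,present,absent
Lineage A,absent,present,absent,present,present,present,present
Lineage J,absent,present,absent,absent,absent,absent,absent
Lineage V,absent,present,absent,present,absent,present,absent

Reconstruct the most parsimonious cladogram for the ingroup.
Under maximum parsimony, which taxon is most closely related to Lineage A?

Character polarity is set by the outgroup: the derived state is whichever differs from the outgroup's state, so for keeled scales the derived state is 'absent', and for the remaining characters it is 'present'.
keeled scales (derived state 'absent') is shared by Lineage A, Lineage H, Lineage J, Lineage L, and Lineage V — a synapomorphy uniting that clade.
All ingroup taxa share the derived state 'present' for gular pouch; it defines the ingroup but does not resolve relationships within it.
calcified operculum: derived state 'present' in Lineage H only — an autapomorphy, so it tells us nothing about relationships among taxa.
stipules present (derived state 'present') is shared by Lineage A, Lineage H, and Lineage V — a synapomorphy uniting that clade.
bioluminescent organ (derived state 'present') is unique to Lineage A (autapomorphy; uninformative for grouping).
forked tongue: derived state 'present' in Lineage A, Lineage H, Lineage L, and Lineage V only — synapomorphy for {Lineage A, Lineage H, Lineage L, Lineage V}.
spiracle pair III lost (derived state 'present') is shared by Lineage A and Lineage H — a synapomorphy uniting that clade.
Most parsimonious ingroup topology: (Lineage T,((((Lineage H,Lineage A),Lineage V),Lineage L),Lineage J)).
Lineage A and Lineage H form a cherry on this tree, so they are sister taxa.

Lineage H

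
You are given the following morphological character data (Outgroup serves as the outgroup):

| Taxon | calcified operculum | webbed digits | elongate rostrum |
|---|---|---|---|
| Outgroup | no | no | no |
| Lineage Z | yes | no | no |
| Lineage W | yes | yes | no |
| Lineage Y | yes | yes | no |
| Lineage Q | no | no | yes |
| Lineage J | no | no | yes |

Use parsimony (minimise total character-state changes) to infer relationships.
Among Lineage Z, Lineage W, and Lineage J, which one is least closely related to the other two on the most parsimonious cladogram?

The outgroup has state 'no' for every character, so 'yes' is the derived state throughout.
calcified operculum: derived state 'yes' in Lineage W, Lineage Y, and Lineage Z only — synapomorphy for {Lineage W, Lineage Y, Lineage Z}.
webbed digits: derived state 'yes' in Lineage W and Lineage Y only — synapomorphy for {Lineage W, Lineage Y}.
elongate rostrum: derived state 'yes' in Lineage J and Lineage Q only — synapomorphy for {Lineage J, Lineage Q}.
Most parsimonious ingroup topology: (((Lineage W,Lineage Y),Lineage Z),(Lineage J,Lineage Q)).
Lineage Z and Lineage W share a more recent common ancestor with each other than either does with Lineage J, so Lineage J is the least closely related of the three.

Lineage J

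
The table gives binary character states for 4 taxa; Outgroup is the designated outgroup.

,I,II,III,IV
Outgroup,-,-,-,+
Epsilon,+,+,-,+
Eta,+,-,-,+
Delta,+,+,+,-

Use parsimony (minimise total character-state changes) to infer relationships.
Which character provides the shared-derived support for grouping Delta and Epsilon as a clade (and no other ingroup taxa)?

Character polarity is set by the outgroup: the derived state is whichever differs from the outgroup's state, so for IV the derived state is '-', and for the remaining characters it is '+'.
All ingroup taxa share the derived state '+' for I; it defines the ingroup but does not resolve relationships within it.
II: derived state '+' in Delta and Epsilon only — synapomorphy for {Delta, Epsilon}.
III (derived state '+') is unique to Delta (autapomorphy; uninformative for grouping).
IV (derived state '-') is unique to Delta (autapomorphy; uninformative for grouping).
Most parsimonious ingroup topology: ((Epsilon,Delta),Eta).
The clade {Delta, Epsilon} is supported by II: its derived state '+' occurs in exactly those taxa and in no other taxon (including the outgroup).

II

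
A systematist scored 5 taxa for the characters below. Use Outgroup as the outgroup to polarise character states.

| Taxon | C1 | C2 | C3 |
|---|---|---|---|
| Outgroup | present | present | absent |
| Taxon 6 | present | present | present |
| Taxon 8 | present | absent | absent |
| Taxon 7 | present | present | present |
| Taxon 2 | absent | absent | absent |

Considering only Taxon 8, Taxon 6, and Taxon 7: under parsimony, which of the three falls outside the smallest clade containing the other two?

Taxon 8

Character polarity is set by the outgroup: the derived state is whichever differs from the outgroup's state, so for C1, C2 the derived state is 'absent', and for the remaining characters it is 'present'.
C1 (derived state 'absent') is unique to Taxon 2 (autapomorphy; uninformative for grouping).
Only Taxon 2 and Taxon 8 show the derived state 'absent' for C2, supporting them as a clade.
Only Taxon 6 and Taxon 7 show the derived state 'present' for C3, supporting them as a clade.
Most parsimonious ingroup topology: ((Taxon 6,Taxon 7),(Taxon 8,Taxon 2)).
Taxon 7 and Taxon 6 share a more recent common ancestor with each other than either does with Taxon 8, so Taxon 8 is the least closely related of the three.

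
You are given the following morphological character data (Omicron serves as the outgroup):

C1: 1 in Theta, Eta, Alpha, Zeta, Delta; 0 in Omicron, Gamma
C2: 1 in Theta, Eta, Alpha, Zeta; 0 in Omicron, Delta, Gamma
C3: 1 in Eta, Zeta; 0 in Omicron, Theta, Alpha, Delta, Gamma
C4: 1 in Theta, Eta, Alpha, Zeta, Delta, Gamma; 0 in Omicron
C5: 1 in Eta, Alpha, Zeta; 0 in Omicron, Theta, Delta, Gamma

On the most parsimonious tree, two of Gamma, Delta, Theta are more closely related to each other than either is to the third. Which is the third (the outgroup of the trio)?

Gamma

The outgroup has state '0' for every character, so '1' is the derived state throughout.
C1: derived state '1' in Alpha, Delta, Eta, Theta, and Zeta only — synapomorphy for {Alpha, Delta, Eta, Theta, Zeta}.
Only Alpha, Eta, Theta, and Zeta show the derived state '1' for C2, supporting them as a clade.
C3 (derived state '1') is shared by Eta and Zeta — a synapomorphy uniting that clade.
C4 (derived state '1') is shared by all ingroup taxa — unites the whole ingroup.
C5 (derived state '1') is shared by Alpha, Eta, and Zeta — a synapomorphy uniting that clade.
Most parsimonious ingroup topology: (((Theta,((Eta,Zeta),Alpha)),Delta),Gamma).
Theta and Delta share a more recent common ancestor with each other than either does with Gamma, so Gamma is the least closely related of the three.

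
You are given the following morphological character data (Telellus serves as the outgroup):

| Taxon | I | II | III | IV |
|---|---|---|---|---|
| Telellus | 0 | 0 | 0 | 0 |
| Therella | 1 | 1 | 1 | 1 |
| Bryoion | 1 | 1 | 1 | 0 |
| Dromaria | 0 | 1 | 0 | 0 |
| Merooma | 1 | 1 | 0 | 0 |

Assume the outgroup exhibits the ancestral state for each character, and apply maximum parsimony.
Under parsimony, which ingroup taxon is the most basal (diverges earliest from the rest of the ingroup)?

The outgroup has state '0' for every character, so '1' is the derived state throughout.
Only Bryoion, Merooma, and Therella show the derived state '1' for I, supporting them as a clade.
II (derived state '1') is shared by all ingroup taxa — unites the whole ingroup.
III (derived state '1') is shared by Bryoion and Therella — a synapomorphy uniting that clade.
IV (derived state '1') is unique to Therella (autapomorphy; uninformative for grouping).
Most parsimonious ingroup topology: (((Therella,Bryoion),Merooma),Dromaria).
Dromaria is sister to the clade containing all other ingroup taxa, so it is the earliest-diverging (most basal) ingroup lineage.

Dromaria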